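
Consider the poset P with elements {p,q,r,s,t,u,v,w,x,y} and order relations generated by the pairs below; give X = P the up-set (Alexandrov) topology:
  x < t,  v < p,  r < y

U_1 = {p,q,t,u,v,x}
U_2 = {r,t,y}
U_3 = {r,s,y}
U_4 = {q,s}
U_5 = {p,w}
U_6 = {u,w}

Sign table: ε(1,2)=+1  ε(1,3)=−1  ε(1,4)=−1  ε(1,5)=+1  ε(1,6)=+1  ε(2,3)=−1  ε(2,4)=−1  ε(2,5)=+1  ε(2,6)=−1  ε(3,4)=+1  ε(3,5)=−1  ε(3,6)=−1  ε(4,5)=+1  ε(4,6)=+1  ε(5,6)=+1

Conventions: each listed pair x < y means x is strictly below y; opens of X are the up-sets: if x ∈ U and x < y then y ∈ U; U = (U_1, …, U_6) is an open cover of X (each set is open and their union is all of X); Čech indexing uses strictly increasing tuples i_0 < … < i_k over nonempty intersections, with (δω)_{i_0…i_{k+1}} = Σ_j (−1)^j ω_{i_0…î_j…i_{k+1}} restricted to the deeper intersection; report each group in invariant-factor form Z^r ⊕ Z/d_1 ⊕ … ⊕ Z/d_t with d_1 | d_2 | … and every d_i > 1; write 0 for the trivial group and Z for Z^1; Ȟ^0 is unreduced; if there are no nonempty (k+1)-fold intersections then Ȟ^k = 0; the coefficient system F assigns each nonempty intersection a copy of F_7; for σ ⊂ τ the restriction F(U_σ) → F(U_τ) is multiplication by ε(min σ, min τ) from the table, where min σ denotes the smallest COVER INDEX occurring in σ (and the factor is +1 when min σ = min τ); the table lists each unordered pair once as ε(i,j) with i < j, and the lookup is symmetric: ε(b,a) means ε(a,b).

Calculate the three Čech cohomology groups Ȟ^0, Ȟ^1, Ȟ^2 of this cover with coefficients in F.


nerve simplices:
  U12={t} U14={q} U15={p} U16={u} U23={r,y} U34={s} U56={w}
C dims 6,7; δ0: rk_F7 5
degree 0: 6−5−0 = 1 → Ȟ^0 ≅ Z/7
degree 1: 7−0−5 = 2 → Ȟ^1 ≅ Z/7 ⊕ Z/7
degree 2: 0−0−0 = 0 → Ȟ^2 ≅ 0

Ȟ^0 ≅ Z/7; Ȟ^1 ≅ Z/7 ⊕ Z/7; Ȟ^2 ≅ 0


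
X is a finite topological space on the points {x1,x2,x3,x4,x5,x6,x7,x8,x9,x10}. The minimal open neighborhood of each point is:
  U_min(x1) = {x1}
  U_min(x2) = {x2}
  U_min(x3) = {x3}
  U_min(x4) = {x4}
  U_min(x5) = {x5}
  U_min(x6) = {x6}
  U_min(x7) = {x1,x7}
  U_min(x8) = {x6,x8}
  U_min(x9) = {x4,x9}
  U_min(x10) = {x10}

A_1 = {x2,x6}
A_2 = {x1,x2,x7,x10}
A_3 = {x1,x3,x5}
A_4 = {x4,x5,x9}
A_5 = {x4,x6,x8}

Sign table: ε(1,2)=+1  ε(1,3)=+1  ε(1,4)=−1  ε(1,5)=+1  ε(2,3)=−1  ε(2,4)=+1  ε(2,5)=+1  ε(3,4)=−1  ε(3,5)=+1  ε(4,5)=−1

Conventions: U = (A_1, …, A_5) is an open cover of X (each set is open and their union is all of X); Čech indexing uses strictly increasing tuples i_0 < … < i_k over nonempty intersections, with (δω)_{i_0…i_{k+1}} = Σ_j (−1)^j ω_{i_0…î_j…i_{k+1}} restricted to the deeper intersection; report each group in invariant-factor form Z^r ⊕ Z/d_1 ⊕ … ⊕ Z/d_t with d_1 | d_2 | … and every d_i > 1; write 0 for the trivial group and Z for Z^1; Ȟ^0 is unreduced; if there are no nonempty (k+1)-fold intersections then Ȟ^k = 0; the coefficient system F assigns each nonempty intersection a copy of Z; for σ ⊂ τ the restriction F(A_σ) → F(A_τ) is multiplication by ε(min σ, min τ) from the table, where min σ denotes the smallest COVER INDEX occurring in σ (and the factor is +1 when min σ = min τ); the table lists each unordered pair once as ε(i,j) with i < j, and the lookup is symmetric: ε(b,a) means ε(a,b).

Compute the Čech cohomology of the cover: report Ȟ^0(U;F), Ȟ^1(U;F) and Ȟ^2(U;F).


Ȟ^0(U;F) ≅ 0, Ȟ^1(U;F) ≅ Z/2 and Ȟ^2(U;F) ≅ 0

nerve simplices:
  A12={x2} A15={x6} A23={x1} A34={x5} A45={x4}
C dims 5,5; δ0: rk 5, SNF 1^4·2
degree 0: 5−5−0 = 0 → Ȟ^0 ≅ 0
degree 1: 5−0−5 = 0 plus torsion [2] → Ȟ^1 ≅ Z/2
degree 2: 0−0−0 = 0 → Ȟ^2 ≅ 0


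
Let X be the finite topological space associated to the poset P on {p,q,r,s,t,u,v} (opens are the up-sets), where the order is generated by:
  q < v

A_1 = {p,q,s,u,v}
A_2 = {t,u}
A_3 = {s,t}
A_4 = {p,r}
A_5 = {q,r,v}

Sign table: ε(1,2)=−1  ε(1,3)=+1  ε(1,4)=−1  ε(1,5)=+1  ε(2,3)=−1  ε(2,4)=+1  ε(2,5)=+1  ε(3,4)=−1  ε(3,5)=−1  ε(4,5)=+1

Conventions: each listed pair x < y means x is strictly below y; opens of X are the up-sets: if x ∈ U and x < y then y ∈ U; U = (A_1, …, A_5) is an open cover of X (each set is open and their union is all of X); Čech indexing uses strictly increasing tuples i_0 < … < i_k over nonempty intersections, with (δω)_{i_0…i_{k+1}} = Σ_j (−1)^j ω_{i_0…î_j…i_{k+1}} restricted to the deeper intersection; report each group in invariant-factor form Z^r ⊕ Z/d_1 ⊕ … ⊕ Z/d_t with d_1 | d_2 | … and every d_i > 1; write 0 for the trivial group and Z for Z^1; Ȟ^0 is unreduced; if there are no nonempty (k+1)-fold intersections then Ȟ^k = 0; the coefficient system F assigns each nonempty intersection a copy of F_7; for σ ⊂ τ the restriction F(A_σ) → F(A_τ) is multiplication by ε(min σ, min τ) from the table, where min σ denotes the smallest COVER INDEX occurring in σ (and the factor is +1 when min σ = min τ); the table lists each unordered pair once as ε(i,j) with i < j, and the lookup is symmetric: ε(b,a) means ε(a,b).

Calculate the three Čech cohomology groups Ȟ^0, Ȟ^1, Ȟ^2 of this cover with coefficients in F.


Ȟ^0 = 0,  Ȟ^1 = Z/7,  Ȟ^2 = 0

intersection data:
  A12={u} A13={s} A14={p} A15={q,v} A23={t} A45={r}
C dims 5,6; δ0: rk_F7 5
Ȟ^0 = (5 − 5) − 0 = 0, so Ȟ^0 ≅ 0
Ȟ^1 = (6 − 0) − 5 = 1, so Ȟ^1 ≅ Z/7
Ȟ^2 = (0 − 0) − 0 = 0, so Ȟ^2 ≅ 0


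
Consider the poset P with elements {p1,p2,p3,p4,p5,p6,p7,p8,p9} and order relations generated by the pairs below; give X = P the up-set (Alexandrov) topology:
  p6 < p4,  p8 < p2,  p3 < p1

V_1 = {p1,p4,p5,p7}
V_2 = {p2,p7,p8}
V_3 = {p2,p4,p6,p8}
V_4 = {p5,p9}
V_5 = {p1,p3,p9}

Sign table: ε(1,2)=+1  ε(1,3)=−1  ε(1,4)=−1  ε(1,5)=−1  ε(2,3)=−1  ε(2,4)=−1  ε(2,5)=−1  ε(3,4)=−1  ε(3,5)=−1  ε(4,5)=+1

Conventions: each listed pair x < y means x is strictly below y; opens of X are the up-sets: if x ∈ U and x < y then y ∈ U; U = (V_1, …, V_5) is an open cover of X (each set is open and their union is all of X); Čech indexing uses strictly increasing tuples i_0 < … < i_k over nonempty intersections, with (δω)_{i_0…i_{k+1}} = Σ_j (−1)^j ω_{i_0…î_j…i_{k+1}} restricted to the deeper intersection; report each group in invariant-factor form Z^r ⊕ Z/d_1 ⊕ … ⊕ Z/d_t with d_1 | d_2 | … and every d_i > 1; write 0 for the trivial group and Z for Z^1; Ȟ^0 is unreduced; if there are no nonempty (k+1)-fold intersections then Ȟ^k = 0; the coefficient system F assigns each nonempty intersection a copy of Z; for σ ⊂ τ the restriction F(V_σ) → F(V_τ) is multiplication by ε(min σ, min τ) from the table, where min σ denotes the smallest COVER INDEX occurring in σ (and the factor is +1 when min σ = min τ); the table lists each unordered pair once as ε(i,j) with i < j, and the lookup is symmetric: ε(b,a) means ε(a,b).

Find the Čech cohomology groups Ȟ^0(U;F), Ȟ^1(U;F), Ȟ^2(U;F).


Ȟ^0 ≅ Z, Ȟ^1 ≅ Z^2 and Ȟ^2 ≅ 0

nerve simplices:
  V12={p7} V13={p4} V14={p5} V15={p1} V23={p2,p8} V45={p9}
C dims 5,6; δ0: rk 4, SNF 1^4
degree 0: 5−4−0 = 1 → Ȟ^0 ≅ Z
degree 1: 6−0−4 = 2 → Ȟ^1 ≅ Z^2
degree 2: 0−0−0 = 0 → Ȟ^2 ≅ 0


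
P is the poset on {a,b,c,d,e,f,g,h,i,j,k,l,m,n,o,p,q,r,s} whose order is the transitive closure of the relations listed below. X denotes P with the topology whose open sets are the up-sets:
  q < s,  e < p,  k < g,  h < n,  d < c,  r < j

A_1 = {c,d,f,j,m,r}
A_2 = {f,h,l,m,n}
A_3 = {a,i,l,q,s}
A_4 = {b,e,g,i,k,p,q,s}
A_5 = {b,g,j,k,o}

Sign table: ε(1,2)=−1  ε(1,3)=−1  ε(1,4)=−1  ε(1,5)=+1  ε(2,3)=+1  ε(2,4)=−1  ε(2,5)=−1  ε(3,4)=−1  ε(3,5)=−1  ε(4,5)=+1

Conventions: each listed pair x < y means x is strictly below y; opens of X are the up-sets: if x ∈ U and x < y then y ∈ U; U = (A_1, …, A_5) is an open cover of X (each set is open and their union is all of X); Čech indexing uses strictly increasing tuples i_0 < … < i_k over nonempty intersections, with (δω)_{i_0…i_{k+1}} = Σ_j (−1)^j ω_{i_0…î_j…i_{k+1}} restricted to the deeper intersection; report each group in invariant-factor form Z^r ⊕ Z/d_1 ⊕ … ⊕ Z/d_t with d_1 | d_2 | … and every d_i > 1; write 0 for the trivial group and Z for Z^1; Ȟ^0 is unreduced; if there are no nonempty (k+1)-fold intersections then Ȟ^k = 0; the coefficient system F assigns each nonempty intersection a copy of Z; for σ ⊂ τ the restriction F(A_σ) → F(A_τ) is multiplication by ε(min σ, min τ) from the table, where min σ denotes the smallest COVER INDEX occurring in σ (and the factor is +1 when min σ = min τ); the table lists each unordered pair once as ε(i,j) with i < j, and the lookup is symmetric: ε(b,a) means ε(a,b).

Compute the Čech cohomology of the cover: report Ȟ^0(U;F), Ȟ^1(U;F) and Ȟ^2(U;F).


intersection data:
  A12={f,m} A15={j} A23={l} A34={i,q,s} A45={b,g,k}
C dims 5,5; δ0: rk 4, SNF 1^4
Ȟ^0 = (5 − 4) − 0 = 1, so Ȟ^0 ≅ Z
Ȟ^1 = (5 − 0) − 4 = 1, so Ȟ^1 ≅ Z
Ȟ^2 = (0 − 0) − 0 = 0, so Ȟ^2 ≅ 0

Ȟ^0 ≅ Z,  Ȟ^1 ≅ Z,  Ȟ^2 ≅ 0


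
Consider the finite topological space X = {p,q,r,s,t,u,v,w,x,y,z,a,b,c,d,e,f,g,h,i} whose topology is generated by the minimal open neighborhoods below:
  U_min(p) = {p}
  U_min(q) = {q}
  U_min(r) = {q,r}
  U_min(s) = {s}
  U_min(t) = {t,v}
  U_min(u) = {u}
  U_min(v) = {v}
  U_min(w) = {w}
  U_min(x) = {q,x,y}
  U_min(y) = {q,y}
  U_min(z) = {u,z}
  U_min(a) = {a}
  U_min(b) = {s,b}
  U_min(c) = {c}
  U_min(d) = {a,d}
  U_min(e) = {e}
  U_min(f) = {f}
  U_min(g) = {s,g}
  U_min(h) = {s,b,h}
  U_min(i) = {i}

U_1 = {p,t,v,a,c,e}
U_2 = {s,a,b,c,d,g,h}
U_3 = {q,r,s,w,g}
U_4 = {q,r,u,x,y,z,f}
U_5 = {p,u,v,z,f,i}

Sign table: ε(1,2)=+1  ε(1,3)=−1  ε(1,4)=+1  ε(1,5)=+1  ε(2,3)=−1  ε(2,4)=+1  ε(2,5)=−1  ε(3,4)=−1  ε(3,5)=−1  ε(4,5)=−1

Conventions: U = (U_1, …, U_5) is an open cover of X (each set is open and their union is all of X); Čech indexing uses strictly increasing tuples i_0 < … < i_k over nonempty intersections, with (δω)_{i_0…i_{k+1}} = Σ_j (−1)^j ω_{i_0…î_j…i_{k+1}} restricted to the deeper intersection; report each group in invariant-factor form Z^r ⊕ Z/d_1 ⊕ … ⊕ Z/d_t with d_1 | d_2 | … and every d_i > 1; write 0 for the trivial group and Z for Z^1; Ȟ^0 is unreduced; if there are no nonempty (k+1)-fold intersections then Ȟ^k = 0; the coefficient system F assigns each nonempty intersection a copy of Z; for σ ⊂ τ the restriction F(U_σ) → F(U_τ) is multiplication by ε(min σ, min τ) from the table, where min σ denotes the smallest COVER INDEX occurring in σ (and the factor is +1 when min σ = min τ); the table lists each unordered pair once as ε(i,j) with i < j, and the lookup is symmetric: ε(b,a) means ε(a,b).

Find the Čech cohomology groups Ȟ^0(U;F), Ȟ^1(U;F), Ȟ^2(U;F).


Ȟ^0(U;F) ≅ 0; Ȟ^1(U;F) ≅ Z/2; Ȟ^2(U;F) ≅ 0

nonempty overlaps:
  U12={a,c} U15={p,v} U23={s,g} U34={q,r} U45={u,z,f}
C dims 5,5; δ0: rk 5, SNF 1^4·2
degree 0: 5−5−0 = 0 → Ȟ^0 ≅ 0
degree 1: 5−0−5 = 0 plus torsion [2] → Ȟ^1 ≅ Z/2
degree 2: 0−0−0 = 0 → Ȟ^2 ≅ 0


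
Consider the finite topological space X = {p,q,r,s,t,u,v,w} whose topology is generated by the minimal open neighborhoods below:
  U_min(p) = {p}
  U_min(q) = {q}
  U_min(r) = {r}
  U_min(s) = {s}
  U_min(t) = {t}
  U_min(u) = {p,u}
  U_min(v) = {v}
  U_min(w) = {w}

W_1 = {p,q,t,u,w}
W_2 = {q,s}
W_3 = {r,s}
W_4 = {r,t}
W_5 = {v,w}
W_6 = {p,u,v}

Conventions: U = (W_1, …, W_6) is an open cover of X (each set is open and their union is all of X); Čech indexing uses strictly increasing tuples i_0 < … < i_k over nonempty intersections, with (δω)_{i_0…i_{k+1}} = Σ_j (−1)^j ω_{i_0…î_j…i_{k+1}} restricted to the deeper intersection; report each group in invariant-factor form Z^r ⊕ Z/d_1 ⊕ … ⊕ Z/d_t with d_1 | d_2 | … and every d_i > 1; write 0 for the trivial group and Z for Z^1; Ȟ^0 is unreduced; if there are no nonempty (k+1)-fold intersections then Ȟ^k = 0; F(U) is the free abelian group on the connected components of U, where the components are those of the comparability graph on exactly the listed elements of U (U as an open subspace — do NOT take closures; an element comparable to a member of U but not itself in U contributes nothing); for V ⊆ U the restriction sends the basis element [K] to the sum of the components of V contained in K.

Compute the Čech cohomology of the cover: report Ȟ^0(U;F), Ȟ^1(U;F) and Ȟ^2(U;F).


nonempty intersections:
  W12={q} W14={t} W15={w} W16={p,u} W23={s} W34={r} W56={v}
components per intersection:
  W1: {p,u} {q} {t} {w}
  W2: {q} {s}
  W3: {r} {s}
  W4: {r} {t}
  W5: {v} {w}
  W6: {p,u} {v}
  W12: {q}
  W14: {t}
  W15: {w}
  W16: {p,u}
  W23: {s}
  W34: {r}
  W56: {v}
C dims 14,7; δ0: rk 7, SNF 1^7
Ȟ^0: (14−7)−0=7 ⇒ Z^7
Ȟ^1: (7−0)−7=0 ⇒ 0
Ȟ^2: (0−0)−0=0 ⇒ 0

Ȟ^0(U;F) ≅ Z^7, Ȟ^1(U;F) ≅ 0, Ȟ^2(U;F) ≅ 0


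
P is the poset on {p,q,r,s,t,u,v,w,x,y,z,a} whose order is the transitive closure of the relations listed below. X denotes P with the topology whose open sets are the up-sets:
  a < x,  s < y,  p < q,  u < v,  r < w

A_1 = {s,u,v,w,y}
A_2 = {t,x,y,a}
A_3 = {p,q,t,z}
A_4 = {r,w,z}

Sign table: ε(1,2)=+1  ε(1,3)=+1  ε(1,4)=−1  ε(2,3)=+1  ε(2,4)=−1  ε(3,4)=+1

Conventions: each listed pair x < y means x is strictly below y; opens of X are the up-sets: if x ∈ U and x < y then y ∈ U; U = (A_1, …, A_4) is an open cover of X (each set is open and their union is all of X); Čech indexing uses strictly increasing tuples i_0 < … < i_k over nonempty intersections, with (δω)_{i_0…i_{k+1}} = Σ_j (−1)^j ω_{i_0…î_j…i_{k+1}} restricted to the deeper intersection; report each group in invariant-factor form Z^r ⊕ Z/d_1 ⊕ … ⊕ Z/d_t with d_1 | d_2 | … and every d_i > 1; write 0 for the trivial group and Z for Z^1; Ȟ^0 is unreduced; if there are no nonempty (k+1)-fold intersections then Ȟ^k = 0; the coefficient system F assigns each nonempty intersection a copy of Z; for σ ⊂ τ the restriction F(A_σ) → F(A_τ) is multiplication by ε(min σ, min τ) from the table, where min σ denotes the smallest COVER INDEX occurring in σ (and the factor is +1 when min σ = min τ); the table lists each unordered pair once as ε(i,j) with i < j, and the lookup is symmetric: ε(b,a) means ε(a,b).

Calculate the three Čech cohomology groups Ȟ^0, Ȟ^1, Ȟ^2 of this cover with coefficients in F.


Ȟ^0(U;F) ≅ 0, Ȟ^1(U;F) ≅ Z/2 and Ȟ^2(U;F) ≅ 0

nerve simplices:
  A12={y} A14={w} A23={t} A34={z}
C dims 4,4; δ0: rk 4, SNF 1^3·2
degree 0: 4−4−0 = 0 → Ȟ^0 ≅ 0
degree 1: 4−0−4 = 0 plus torsion [2] → Ȟ^1 ≅ Z/2
degree 2: 0−0−0 = 0 → Ȟ^2 ≅ 0


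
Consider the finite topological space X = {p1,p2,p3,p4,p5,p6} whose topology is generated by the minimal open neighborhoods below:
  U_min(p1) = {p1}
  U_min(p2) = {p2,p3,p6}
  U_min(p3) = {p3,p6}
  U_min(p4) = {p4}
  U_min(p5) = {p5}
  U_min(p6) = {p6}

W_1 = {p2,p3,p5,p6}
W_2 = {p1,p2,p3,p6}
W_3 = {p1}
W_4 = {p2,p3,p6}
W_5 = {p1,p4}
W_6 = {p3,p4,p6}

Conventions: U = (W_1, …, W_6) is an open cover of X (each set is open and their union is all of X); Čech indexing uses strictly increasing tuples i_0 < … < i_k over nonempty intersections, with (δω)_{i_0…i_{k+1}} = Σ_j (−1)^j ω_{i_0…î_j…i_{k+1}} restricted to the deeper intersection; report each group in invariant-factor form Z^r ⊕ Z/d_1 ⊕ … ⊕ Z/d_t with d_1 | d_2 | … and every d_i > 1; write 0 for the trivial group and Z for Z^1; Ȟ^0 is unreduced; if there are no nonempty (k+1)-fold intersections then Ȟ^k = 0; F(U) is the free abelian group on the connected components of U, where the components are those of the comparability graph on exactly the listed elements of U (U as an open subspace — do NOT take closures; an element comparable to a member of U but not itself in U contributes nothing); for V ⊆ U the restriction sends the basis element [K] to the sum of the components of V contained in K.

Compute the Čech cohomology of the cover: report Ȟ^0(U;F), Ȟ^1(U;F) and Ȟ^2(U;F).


cover nerve:
  W12={p2,p3,p6} W14={p2,p3,p6} W16={p3,p6} W23={p1} W24={p2,p3,p6} W25={p1} W26={p3,p6} W35={p1} W46={p3,p6} W56={p4}
  W124={p2,p3,p6} W126={p3,p6} W146={p3,p6} W235={p1} W246={p3,p6}
  W1246={p3,p6}
components per intersection:
  W1: {p2,p3,p6} {p5}
  W2: {p1} {p2,p3,p6}
  W3: {p1}
  W4: {p2,p3,p6}
  W5: {p1} {p4}
  W6: {p3,p6} {p4}
  W12: {p2,p3,p6}
  W14: {p2,p3,p6}
  W16: {p3,p6}
  W23: {p1}
  W24: {p2,p3,p6}
  W25: {p1}
  W26: {p3,p6}
  W35: {p1}
  W46: {p3,p6}
  W56: {p4}
  W124: {p2,p3,p6}
  W126: {p3,p6}
  W146: {p3,p6}
  W235: {p1}
  W246: {p3,p6}
  W1246: {p3,p6}
C dims 10,10,5,1; δ0: rk 6, SNF 1^6; δ1: rk 4, SNF 1^4; δ2: rk 1, SNF 1^1
Ȟ^0: (10−6)−0=4 ⇒ Z^4
Ȟ^1: (10−4)−6=0 ⇒ 0
Ȟ^2: (5−1)−4=0 ⇒ 0

Ȟ^0 ≅ Z^4, Ȟ^1 ≅ 0 and Ȟ^2 ≅ 0


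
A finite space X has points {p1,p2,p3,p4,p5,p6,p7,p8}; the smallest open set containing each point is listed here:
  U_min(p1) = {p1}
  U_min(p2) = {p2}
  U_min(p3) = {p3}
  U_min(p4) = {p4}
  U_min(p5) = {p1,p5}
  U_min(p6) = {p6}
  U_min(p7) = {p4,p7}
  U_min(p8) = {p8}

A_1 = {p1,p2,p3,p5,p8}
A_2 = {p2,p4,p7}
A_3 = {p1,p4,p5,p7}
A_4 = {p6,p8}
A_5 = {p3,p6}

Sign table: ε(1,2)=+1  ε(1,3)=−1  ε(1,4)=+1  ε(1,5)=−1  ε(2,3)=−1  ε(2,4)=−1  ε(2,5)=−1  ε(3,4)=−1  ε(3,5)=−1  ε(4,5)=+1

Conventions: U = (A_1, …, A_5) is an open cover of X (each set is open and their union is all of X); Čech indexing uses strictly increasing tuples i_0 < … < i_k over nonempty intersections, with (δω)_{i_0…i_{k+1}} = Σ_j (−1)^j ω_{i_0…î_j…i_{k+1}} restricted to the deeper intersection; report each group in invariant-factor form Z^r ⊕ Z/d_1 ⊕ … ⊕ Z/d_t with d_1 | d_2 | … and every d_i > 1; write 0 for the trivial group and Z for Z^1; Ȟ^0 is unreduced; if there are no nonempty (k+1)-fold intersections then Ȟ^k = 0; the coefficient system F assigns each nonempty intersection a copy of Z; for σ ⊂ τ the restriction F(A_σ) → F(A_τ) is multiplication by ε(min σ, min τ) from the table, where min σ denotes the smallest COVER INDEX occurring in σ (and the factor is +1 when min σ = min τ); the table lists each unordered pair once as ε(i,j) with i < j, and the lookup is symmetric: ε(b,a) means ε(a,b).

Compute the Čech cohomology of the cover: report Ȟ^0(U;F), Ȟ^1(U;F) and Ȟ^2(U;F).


Ȟ^0 = 0, Ȟ^1 = Z ⊕ Z/2 and Ȟ^2 = 0

nerve of the cover:
  A12={p2} A13={p1,p5} A14={p8} A15={p3} A23={p4,p7} A45={p6}
C dims 5,6; δ0: rk 5, SNF 1^4·2
Ȟ^0 = (5 − 5) − 0 = 0, so Ȟ^0 ≅ 0
Ȟ^1 = (6 − 0) − 5 = 1 plus torsion [2], so Ȟ^1 ≅ Z ⊕ Z/2
Ȟ^2 = (0 − 0) − 0 = 0, so Ȟ^2 ≅ 0


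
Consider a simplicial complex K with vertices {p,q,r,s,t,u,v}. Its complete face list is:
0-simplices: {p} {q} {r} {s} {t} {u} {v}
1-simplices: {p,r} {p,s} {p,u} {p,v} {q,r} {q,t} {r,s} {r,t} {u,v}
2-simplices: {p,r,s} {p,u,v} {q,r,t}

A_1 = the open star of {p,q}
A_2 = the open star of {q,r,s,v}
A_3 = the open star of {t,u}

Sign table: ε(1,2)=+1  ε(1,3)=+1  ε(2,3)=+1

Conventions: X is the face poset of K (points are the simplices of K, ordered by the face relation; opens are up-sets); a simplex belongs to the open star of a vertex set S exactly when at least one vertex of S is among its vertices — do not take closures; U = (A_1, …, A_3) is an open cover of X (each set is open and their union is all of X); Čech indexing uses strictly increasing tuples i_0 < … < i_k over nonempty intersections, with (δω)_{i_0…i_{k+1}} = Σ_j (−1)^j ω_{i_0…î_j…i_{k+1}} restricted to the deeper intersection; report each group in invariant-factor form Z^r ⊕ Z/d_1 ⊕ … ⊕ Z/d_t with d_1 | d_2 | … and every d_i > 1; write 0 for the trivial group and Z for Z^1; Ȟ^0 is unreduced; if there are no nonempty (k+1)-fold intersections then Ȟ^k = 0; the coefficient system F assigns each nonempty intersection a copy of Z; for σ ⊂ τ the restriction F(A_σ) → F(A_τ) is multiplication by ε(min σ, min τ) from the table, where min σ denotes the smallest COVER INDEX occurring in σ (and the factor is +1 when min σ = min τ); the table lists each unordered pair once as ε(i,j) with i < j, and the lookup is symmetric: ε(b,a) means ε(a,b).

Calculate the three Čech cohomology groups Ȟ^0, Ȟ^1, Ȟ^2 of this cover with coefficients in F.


Ȟ^0(U;F) ≅ Z,  Ȟ^1(U;F) ≅ 0,  Ȟ^2(U;F) ≅ 0

nonempty intersections:
  A1={{p},{q},{p,r},{p,s},{p,u},{p,v},{q,r},{q,t},{p,r,s},{p,u,v},{q,r,t}} A2={{q},{r},{s},{v},{p,r},{p,s},{p,v},{q,r},{q,t},{r,s},{r,t},{u,v},{p,r,s},{p,u,v},{q,r,t}} A3={{t},{u},{p,u},{q,t},{r,t},{u,v},{p,u,v},{q,r,t}}
  A12={{q},{p,r},{p,s},{p,v},{q,r},{q,t},{p,r,s},{p,u,v},{q,r,t}} A13={{p,u},{q,t},{p,u,v},{q,r,t}} A23={{q,t},{r,t},{u,v},{p,u,v},{q,r,t}}
  A123={{q,t},{p,u,v},{q,r,t}}
C dims 3,3,1; δ0: rk 2, SNF 1^2; δ1: rk 1, SNF 1^1
Ȟ^0: (3−2)−0=1 ⇒ Z
Ȟ^1: (3−1)−2=0 ⇒ 0
Ȟ^2: (1−0)−1=0 ⇒ 0


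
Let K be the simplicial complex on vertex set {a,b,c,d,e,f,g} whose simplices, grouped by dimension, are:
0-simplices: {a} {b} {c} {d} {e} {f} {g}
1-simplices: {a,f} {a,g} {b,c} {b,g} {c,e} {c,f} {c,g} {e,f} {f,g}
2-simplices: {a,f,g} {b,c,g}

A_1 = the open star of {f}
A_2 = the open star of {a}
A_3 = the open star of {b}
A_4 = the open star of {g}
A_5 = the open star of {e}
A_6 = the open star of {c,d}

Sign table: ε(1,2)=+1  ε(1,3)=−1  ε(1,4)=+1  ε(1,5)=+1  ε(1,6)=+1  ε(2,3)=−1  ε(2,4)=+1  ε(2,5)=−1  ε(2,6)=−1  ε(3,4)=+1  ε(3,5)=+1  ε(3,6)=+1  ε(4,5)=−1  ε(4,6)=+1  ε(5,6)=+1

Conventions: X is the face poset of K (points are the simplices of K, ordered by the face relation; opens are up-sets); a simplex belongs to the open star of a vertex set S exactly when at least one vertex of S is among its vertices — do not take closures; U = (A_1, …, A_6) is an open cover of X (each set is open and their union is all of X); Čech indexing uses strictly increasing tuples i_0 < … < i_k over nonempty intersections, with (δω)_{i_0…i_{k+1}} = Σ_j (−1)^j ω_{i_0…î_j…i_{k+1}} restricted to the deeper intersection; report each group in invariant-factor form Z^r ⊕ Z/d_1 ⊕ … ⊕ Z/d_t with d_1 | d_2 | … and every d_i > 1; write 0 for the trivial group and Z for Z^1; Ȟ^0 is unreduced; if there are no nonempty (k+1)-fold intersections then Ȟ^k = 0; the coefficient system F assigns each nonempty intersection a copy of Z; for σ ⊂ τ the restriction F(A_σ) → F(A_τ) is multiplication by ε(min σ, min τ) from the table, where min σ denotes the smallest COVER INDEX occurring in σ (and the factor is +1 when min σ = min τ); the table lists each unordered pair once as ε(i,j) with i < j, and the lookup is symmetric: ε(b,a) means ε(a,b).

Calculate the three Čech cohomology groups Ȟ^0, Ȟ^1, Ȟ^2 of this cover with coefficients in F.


Ȟ^0(U;F) ≅ Z,  Ȟ^1(U;F) ≅ Z^2,  Ȟ^2(U;F) ≅ 0

nonempty overlaps:
  A1={{f},{a,f},{c,f},{e,f},{f,g},{a,f,g}} A2={{a},{a,f},{a,g},{a,f,g}} A3={{b},{b,c},{b,g},{b,c,g}} A4={{g},{a,g},{b,g},{c,g},{f,g},{a,f,g},{b,c,g}} A5={{e},{c,e},{e,f}} A6={{c},{d},{b,c},{c,e},{c,f},{c,g},{b,c,g}}
  A12={{a,f},{a,f,g}} A14={{f,g},{a,f,g}} A15={{e,f}} A16={{c,f}} A24={{a,g},{a,f,g}} A34={{b,g},{b,c,g}} A36={{b,c},{b,c,g}} A46={{c,g},{b,c,g}} A56={{c,e}}
  A124={{a,f,g}} A346={{b,c,g}}
C dims 6,9,2; δ0: rk 5, SNF 1^5; δ1: rk 2, SNF 1^2
degree 0: 6−5−0 = 1 → Ȟ^0 ≅ Z
degree 1: 9−2−5 = 2 → Ȟ^1 ≅ Z^2
degree 2: 2−0−2 = 0 → Ȟ^2 ≅ 0


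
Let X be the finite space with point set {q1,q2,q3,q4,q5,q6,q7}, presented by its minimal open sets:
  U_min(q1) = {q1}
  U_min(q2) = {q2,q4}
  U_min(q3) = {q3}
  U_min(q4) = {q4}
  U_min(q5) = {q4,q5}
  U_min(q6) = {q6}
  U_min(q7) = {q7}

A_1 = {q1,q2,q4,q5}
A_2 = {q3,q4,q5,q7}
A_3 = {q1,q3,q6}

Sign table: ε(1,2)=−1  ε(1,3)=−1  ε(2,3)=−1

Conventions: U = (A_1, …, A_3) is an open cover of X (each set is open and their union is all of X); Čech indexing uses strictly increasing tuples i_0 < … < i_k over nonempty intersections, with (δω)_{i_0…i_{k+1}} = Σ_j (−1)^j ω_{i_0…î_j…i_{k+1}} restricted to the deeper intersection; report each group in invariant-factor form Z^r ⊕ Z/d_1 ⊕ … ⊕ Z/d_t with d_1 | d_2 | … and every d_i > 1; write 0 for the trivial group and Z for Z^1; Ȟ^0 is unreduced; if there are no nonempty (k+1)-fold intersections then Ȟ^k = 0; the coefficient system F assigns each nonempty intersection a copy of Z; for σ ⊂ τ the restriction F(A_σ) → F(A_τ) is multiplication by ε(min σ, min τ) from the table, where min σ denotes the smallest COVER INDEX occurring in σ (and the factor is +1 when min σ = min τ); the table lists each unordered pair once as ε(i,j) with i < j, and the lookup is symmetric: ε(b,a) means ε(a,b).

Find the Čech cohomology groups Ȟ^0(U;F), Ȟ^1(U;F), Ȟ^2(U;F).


nonempty intersections:
  A12={q4,q5} A13={q1} A23={q3}
C dims 3,3; δ0: rk 3, SNF 1^2·2
Ȟ^0: (3−3)−0=0 ⇒ 0
Ȟ^1: (3−0)−3=0 plus torsion [2] ⇒ Z/2
Ȟ^2: (0−0)−0=0 ⇒ 0

Ȟ^0(U;F) ≅ 0; Ȟ^1(U;F) ≅ Z/2; Ȟ^2(U;F) ≅ 0


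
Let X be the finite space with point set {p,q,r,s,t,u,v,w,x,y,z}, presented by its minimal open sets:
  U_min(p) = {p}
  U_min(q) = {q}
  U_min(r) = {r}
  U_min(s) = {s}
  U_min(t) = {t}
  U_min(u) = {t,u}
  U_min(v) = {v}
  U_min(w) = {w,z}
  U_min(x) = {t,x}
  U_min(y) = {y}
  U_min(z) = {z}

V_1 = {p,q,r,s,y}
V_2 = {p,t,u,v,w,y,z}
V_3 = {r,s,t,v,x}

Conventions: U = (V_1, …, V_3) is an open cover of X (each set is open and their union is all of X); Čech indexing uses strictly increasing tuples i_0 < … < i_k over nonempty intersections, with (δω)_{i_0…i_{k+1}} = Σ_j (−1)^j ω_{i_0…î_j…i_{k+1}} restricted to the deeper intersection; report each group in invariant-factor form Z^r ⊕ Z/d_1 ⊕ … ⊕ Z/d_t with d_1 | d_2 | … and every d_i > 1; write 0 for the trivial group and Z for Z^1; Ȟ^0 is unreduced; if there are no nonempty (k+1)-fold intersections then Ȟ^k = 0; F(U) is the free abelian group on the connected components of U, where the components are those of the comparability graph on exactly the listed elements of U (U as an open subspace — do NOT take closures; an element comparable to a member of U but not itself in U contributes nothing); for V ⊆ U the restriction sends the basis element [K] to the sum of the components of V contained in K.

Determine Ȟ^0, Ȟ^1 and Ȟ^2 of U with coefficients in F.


nerve of the cover:
  V12={p,y} V13={r,s} V23={t,v}
components per intersection:
  V1: {p} {q} {r} {s} {y}
  V2: {p} {t,u} {v} {w,z} {y}
  V3: {r} {s} {t,x} {v}
  V12: {p} {y}
  V13: {r} {s}
  V23: {t} {v}
C dims 14,6; δ0: rk 6, SNF 1^6
Ȟ^0 = (14 − 6) − 0 = 8, so Ȟ^0 ≅ Z^8
Ȟ^1 = (6 − 0) − 6 = 0, so Ȟ^1 ≅ 0
Ȟ^2 = (0 − 0) − 0 = 0, so Ȟ^2 ≅ 0

Ȟ^0(U;F) ≅ Z^8; Ȟ^1(U;F) ≅ 0; Ȟ^2(U;F) ≅ 0


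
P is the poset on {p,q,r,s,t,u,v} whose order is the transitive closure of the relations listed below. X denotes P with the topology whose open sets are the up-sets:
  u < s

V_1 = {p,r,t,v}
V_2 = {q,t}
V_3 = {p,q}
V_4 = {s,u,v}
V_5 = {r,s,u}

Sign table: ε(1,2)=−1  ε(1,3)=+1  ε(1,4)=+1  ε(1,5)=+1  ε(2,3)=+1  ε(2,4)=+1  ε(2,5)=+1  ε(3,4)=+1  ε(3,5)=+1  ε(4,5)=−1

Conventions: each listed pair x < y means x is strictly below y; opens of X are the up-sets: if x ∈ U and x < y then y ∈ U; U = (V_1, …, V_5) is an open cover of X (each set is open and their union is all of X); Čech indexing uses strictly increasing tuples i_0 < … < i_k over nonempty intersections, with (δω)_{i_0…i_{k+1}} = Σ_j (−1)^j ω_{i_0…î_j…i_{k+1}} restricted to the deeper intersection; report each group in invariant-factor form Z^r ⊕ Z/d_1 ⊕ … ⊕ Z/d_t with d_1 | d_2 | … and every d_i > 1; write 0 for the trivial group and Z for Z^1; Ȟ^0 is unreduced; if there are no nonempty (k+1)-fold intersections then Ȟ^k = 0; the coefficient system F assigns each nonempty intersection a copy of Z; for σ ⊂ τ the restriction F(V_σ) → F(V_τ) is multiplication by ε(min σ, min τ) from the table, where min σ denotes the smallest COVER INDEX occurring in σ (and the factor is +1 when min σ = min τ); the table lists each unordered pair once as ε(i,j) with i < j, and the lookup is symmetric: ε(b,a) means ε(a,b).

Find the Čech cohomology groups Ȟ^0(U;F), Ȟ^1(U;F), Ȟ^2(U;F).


Ȟ^0 = 0; Ȟ^1 = Z ⊕ Z/2; Ȟ^2 = 0

nonempty overlaps:
  V12={t} V13={p} V14={v} V15={r} V23={q} V45={s,u}
C dims 5,6; δ0: rk 5, SNF 1^4·2
degree 0: 5−5−0 = 0 → Ȟ^0 ≅ 0
degree 1: 6−0−5 = 1 plus torsion [2] → Ȟ^1 ≅ Z ⊕ Z/2
degree 2: 0−0−0 = 0 → Ȟ^2 ≅ 0


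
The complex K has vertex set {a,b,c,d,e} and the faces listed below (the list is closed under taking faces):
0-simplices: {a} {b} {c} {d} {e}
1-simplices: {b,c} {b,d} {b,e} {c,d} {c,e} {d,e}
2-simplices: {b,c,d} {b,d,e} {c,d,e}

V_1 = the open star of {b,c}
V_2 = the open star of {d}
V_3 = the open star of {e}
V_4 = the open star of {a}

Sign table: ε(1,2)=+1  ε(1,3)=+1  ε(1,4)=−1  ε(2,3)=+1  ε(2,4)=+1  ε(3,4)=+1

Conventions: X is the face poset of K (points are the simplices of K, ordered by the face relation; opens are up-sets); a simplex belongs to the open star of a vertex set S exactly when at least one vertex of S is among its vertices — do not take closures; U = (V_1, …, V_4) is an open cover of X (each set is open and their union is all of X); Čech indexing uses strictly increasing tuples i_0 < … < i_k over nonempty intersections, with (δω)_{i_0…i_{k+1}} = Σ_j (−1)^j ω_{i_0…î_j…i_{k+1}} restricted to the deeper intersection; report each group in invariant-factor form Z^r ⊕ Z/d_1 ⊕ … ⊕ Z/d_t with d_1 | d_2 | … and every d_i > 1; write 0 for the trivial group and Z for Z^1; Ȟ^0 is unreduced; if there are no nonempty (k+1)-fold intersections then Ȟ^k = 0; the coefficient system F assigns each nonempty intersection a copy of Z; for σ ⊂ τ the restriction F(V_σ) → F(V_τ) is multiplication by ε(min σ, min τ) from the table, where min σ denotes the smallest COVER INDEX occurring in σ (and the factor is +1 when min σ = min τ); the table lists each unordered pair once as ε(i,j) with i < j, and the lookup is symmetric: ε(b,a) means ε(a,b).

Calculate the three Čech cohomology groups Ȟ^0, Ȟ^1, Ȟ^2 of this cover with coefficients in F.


nerve simplices:
  V1={{b},{c},{b,c},{b,d},{b,e},{c,d},{c,e},{b,c,d},{b,d,e},{c,d,e}} V2={{d},{b,d},{c,d},{d,e},{b,c,d},{b,d,e},{c,d,e}} V3={{e},{b,e},{c,e},{d,e},{b,d,e},{c,d,e}} V4={{a}}
  V12={{b,d},{c,d},{b,c,d},{b,d,e},{c,d,e}} V13={{b,e},{c,e},{b,d,e},{c,d,e}} V23={{d,e},{b,d,e},{c,d,e}}
  V123={{b,d,e},{c,d,e}}
C dims 4,3,1; δ0: rk 2, SNF 1^2; δ1: rk 1, SNF 1^1
degree 0: 4−2−0 = 2 → Ȟ^0 ≅ Z^2
degree 1: 3−1−2 = 0 → Ȟ^1 ≅ 0
degree 2: 1−0−1 = 0 → Ȟ^2 ≅ 0

Ȟ^0 = Z^2; Ȟ^1 = 0; Ȟ^2 = 0


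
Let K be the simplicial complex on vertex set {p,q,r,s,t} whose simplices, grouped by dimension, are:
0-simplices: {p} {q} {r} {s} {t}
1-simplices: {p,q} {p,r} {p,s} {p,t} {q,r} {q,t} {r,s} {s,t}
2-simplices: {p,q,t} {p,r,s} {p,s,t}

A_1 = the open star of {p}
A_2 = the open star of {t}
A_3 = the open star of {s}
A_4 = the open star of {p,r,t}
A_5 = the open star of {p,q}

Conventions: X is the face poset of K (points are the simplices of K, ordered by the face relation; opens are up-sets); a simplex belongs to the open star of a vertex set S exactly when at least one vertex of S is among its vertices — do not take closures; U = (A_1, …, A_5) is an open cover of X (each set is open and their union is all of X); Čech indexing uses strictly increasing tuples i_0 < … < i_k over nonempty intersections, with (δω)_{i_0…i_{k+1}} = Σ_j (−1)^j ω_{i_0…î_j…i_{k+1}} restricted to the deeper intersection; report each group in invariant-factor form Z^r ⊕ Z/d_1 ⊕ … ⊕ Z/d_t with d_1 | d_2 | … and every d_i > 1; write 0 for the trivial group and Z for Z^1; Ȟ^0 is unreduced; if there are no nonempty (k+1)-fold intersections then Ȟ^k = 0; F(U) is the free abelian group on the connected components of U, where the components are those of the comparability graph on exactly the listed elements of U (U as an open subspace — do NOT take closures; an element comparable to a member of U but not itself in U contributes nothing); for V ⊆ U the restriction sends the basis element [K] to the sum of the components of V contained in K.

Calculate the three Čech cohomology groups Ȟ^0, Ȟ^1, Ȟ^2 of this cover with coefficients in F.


Ȟ^0 = Z, Ȟ^1 = Z, Ȟ^2 = 0

nonempty intersections:
  A1={{p},{p,q},{p,r},{p,s},{p,t},{p,q,t},{p,r,s},{p,s,t}} A2={{t},{p,t},{q,t},{s,t},{p,q,t},{p,s,t}} A3={{s},{p,s},{r,s},{s,t},{p,r,s},{p,s,t}} A4={{p},{r},{t},{p,q},{p,r},{p,s},{p,t},{q,r},{q,t},{r,s},{s,t},{p,q,t},{p,r,s},{p,s,t}} A5={{p},{q},{p,q},{p,r},{p,s},{p,t},{q,r},{q,t},{p,q,t},{p,r,s},{p,s,t}}
  A12={{p,t},{p,q,t},{p,s,t}} A13={{p,s},{p,r,s},{p,s,t}} A14={{p},{p,q},{p,r},{p,s},{p,t},{p,q,t},{p,r,s},{p,s,t}} A15={{p},{p,q},{p,r},{p,s},{p,t},{p,q,t},{p,r,s},{p,s,t}} A23={{s,t},{p,s,t}} A24={{t},{p,t},{q,t},{s,t},{p,q,t},{p,s,t}} A25={{p,t},{q,t},{p,q,t},{p,s,t}} A34={{p,s},{r,s},{s,t},{p,r,s},{p,s,t}} A35={{p,s},{p,r,s},{p,s,t}} A45={{p},{p,q},{p,r},{p,s},{p,t},{q,r},{q,t},{p,q,t},{p,r,s},{p,s,t}}
  A123={{p,s,t}} A124={{p,t},{p,q,t},{p,s,t}} A125={{p,t},{p,q,t},{p,s,t}} A134={{p,s},{p,r,s},{p,s,t}} A135={{p,s},{p,r,s},{p,s,t}} A145={{p},{p,q},{p,r},{p,s},{p,t},{p,q,t},{p,r,s},{p,s,t}} A234={{s,t},{p,s,t}} A235={{p,s,t}} A245={{p,t},{q,t},{p,q,t},{p,s,t}} A345={{p,s},{p,r,s},{p,s,t}}
  A1234={{p,s,t}} A1235={{p,s,t}} A1245={{p,t},{p,q,t},{p,s,t}} A1345={{p,s},{p,r,s},{p,s,t}} A2345={{p,s,t}}
  A12345={{p,s,t}}
components per intersection:
  A1: {{p},{p,q},{p,r},{p,s},{p,t},{p,q,t},{p,r,s},{p,s,t}}
  A2: {{t},{p,t},{q,t},{s,t},{p,q,t},{p,s,t}}
  A3: {{s},{p,s},{r,s},{s,t},{p,r,s},{p,s,t}}
  A4: {{p},{r},{t},{p,q},{p,r},{p,s},{p,t},{q,r},{q,t},{r,s},{s,t},{p,q,t},{p,r,s},{p,s,t}}
  A5: {{p},{q},{p,q},{p,r},{p,s},{p,t},{q,r},{q,t},{p,q,t},{p,r,s},{p,s,t}}
  A12: {{p,t},{p,q,t},{p,s,t}}
  A13: {{p,s},{p,r,s},{p,s,t}}
  A14: {{p},{p,q},{p,r},{p,s},{p,t},{p,q,t},{p,r,s},{p,s,t}}
  A15: {{p},{p,q},{p,r},{p,s},{p,t},{p,q,t},{p,r,s},{p,s,t}}
  A23: {{s,t},{p,s,t}}
  A24: {{t},{p,t},{q,t},{s,t},{p,q,t},{p,s,t}}
  A25: {{p,t},{q,t},{p,q,t},{p,s,t}}
  A34: {{p,s},{r,s},{s,t},{p,r,s},{p,s,t}}
  A35: {{p,s},{p,r,s},{p,s,t}}
  A45: {{p},{p,q},{p,r},{p,s},{p,t},{q,t},{p,q,t},{p,r,s},{p,s,t}} {{q,r}}
  A123: {{p,s,t}}
  A124: {{p,t},{p,q,t},{p,s,t}}
  A125: {{p,t},{p,q,t},{p,s,t}}
  A134: {{p,s},{p,r,s},{p,s,t}}
  A135: {{p,s},{p,r,s},{p,s,t}}
  A145: {{p},{p,q},{p,r},{p,s},{p,t},{p,q,t},{p,r,s},{p,s,t}}
  A234: {{s,t},{p,s,t}}
  A235: {{p,s,t}}
  A245: {{p,t},{q,t},{p,q,t},{p,s,t}}
  A345: {{p,s},{p,r,s},{p,s,t}}
  A1234: {{p,s,t}}
  A1235: {{p,s,t}}
  A1245: {{p,t},{p,q,t},{p,s,t}}
  A1345: {{p,s},{p,r,s},{p,s,t}}
  A2345: {{p,s,t}}
  A12345: {{p,s,t}}
C dims 5,11,10,5; δ0: rk 4, SNF 1^4; δ1: rk 6, SNF 1^6; δ2: rk 4, SNF 1^4
Ȟ^0: (5−4)−0=1 ⇒ Z
Ȟ^1: (11−6)−4=1 ⇒ Z
Ȟ^2: (10−4)−6=0 ⇒ 0


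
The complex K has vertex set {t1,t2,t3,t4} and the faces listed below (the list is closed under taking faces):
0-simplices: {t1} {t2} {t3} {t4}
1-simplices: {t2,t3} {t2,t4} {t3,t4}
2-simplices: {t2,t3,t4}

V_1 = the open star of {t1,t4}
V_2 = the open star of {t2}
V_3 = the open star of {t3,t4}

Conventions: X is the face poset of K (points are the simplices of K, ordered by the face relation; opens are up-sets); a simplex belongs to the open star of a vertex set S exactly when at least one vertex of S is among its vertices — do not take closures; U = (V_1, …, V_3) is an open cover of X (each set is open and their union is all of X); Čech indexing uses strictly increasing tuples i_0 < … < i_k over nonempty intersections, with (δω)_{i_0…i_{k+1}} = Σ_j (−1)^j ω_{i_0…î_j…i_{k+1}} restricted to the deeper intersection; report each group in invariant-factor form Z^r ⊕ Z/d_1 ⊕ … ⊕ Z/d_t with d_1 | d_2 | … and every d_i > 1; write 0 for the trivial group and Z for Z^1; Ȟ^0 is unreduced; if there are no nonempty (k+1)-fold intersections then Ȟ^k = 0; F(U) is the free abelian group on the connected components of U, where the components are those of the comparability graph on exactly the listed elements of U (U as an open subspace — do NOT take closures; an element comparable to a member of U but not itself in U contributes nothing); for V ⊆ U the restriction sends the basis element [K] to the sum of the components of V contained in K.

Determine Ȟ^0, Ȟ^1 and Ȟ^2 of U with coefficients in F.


Ȟ^0(U;F) ≅ Z^2, Ȟ^1(U;F) ≅ 0, Ȟ^2(U;F) ≅ 0

intersection data:
  V1={{t1},{t4},{t2,t4},{t3,t4},{t2,t3,t4}} V2={{t2},{t2,t3},{t2,t4},{t2,t3,t4}} V3={{t3},{t4},{t2,t3},{t2,t4},{t3,t4},{t2,t3,t4}}
  V12={{t2,t4},{t2,t3,t4}} V13={{t4},{t2,t4},{t3,t4},{t2,t3,t4}} V23={{t2,t3},{t2,t4},{t2,t3,t4}}
  V123={{t2,t4},{t2,t3,t4}}
components per intersection:
  V1: {{t1}} {{t4},{t2,t4},{t3,t4},{t2,t3,t4}}
  V2: {{t2},{t2,t3},{t2,t4},{t2,t3,t4}}
  V3: {{t3},{t4},{t2,t3},{t2,t4},{t3,t4},{t2,t3,t4}}
  V12: {{t2,t4},{t2,t3,t4}}
  V13: {{t4},{t2,t4},{t3,t4},{t2,t3,t4}}
  V23: {{t2,t3},{t2,t4},{t2,t3,t4}}
  V123: {{t2,t4},{t2,t3,t4}}
C dims 4,3,1; δ0: rk 2, SNF 1^2; δ1: rk 1, SNF 1^1
Ȟ^0 = (4 − 2) − 0 = 2, so Ȟ^0 ≅ Z^2
Ȟ^1 = (3 − 1) − 2 = 0, so Ȟ^1 ≅ 0
Ȟ^2 = (1 − 0) − 1 = 0, so Ȟ^2 ≅ 0


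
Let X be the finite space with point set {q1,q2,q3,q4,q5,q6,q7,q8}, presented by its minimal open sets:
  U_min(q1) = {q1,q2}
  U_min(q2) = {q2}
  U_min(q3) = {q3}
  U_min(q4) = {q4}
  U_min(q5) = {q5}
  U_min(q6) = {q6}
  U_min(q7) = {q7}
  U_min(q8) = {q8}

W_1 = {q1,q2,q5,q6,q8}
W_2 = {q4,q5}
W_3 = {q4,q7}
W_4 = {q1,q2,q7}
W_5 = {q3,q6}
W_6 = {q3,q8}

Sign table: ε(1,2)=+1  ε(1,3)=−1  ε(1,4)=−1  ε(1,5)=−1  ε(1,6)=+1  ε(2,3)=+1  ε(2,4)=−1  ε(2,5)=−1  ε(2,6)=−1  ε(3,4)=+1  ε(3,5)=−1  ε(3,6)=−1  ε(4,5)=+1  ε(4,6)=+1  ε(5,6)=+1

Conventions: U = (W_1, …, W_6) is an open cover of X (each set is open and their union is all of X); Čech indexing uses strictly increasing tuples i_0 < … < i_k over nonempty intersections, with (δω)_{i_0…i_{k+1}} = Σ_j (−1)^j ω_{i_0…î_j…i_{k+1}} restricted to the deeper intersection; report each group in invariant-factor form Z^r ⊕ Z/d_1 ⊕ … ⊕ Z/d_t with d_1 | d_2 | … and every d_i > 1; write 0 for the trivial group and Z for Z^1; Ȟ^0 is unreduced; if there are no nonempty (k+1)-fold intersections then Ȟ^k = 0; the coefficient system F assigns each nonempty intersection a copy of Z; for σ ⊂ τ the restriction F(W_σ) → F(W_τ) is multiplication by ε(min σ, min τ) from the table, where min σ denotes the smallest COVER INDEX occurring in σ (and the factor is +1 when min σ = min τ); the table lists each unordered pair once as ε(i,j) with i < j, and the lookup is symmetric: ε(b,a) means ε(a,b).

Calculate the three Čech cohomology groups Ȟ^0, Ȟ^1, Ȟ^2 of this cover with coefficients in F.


cover nerve:
  W12={q5} W14={q1,q2} W15={q6} W16={q8} W23={q4} W34={q7} W56={q3}
C dims 6,7; δ0: rk 6, SNF 1^5·2
Ȟ^0: (6−6)−0=0 ⇒ 0
Ȟ^1: (7−0)−6=1 plus torsion [2] ⇒ Z ⊕ Z/2
Ȟ^2: (0−0)−0=0 ⇒ 0

Ȟ^0(U;F) ≅ 0, Ȟ^1(U;F) ≅ Z ⊕ Z/2, Ȟ^2(U;F) ≅ 0


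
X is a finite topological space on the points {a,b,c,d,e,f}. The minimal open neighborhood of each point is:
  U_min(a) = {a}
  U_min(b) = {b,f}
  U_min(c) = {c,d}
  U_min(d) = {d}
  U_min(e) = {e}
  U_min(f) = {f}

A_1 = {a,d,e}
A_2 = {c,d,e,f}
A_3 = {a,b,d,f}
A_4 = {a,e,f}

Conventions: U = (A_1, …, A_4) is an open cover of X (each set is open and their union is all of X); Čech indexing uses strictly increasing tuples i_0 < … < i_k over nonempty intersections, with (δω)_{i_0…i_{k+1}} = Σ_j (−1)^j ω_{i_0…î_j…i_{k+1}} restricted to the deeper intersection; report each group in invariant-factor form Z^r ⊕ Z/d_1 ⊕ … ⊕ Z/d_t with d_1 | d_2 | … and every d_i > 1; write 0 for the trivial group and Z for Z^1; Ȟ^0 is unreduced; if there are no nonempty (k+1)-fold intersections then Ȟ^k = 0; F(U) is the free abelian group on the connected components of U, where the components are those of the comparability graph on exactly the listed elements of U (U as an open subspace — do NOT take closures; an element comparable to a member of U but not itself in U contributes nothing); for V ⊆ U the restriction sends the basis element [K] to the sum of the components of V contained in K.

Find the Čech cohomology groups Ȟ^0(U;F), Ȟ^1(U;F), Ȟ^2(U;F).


Ȟ^0 ≅ Z^4, Ȟ^1 ≅ 0 and Ȟ^2 ≅ 0

nerve simplices:
  A12={d,e} A13={a,d} A14={a,e} A23={d,f} A24={e,f} A34={a,f}
  A123={d} A124={e} A134={a} A234={f}
components per intersection:
  A1: {a} {d} {e}
  A2: {c,d} {e} {f}
  A3: {a} {b,f} {d}
  A4: {a} {e} {f}
  A12: {d} {e}
  A13: {a} {d}
  A14: {a} {e}
  A23: {d} {f}
  A24: {e} {f}
  A34: {a} {f}
  A123: {d}
  A124: {e}
  A134: {a}
  A234: {f}
C dims 12,12,4; δ0: rk 8, SNF 1^8; δ1: rk 4, SNF 1^4
degree 0: 12−8−0 = 4 → Ȟ^0 ≅ Z^4
degree 1: 12−4−8 = 0 → Ȟ^1 ≅ 0
degree 2: 4−0−4 = 0 → Ȟ^2 ≅ 0
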